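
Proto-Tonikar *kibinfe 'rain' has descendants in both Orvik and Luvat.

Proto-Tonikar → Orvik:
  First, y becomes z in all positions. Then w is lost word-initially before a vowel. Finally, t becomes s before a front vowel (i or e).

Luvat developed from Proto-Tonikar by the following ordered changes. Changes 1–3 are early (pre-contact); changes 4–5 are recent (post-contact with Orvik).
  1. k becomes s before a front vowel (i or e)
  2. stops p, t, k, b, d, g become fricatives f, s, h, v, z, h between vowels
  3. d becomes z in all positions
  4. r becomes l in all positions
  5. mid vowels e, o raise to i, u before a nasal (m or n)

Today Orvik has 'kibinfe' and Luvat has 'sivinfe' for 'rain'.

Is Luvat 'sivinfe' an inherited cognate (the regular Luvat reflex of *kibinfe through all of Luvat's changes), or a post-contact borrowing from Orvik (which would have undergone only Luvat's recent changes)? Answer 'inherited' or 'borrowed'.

inherited

If inherited, *kibinfe would pass through all of Luvat's changes:
Luvat: *kibinfe > sibinfe > sivinfe  (by palatalisation, intervocalic lenition)
If borrowed from Orvik 'kibinfe' after the early changes, it would undergo only the recent ones:
  rule 4 (unconditioned shift): no change (kibinfe)
  rule 5 (pre-nasal raising): no change (kibinfe)
  ⇒ as a loan: kibinfe
Luvat 'sivinfe' matches the inherited outcome exactly, so it is an inherited cognate, not a loan.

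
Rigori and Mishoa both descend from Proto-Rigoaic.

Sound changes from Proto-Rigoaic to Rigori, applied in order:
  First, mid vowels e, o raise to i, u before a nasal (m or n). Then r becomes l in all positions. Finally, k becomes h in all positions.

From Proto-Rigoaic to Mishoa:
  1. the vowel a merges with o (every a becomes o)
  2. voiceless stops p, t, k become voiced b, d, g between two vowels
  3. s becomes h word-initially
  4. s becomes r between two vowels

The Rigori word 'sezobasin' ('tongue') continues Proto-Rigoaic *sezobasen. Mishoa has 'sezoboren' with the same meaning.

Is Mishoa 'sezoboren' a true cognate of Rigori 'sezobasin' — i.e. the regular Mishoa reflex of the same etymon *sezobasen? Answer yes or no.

Derive the expected Mishoa reflex of *sezobasen:
Mishoa: *sezobasen
  sezobasen → sezobosen   [vowel merger]
  sezobosen (rule 2 does not apply)
  sezobosen → hezobosen   [debuccalisation]
  hezobosen → hezoboren   [rhotacism]
  giving Mishoa hezoboren.
The regular Mishoa reflex would be 'hezoboren', but the attested form is 'sezoboren'. The correspondence is irregular, so they are not cognates (the Mishoa form has a different source).

no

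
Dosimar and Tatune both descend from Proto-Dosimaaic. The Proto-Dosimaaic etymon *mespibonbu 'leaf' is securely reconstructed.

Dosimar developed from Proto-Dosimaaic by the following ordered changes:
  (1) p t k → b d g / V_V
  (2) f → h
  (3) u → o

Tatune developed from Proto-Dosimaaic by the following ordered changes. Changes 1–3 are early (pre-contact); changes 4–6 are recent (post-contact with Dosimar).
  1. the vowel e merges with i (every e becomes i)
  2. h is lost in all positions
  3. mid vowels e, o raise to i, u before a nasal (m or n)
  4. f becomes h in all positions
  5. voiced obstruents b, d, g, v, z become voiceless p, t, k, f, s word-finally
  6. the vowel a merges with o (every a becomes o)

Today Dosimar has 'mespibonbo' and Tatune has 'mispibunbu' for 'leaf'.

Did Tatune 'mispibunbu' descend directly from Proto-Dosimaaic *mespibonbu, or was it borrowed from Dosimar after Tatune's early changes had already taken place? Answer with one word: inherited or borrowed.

If inherited, *mespibonbu would pass through all of Tatune's changes:
Tatune: start from *mespibonbu.
  rule 1 (vowel merger): mespibonbu → mispibonbu
  rule 2: no change — mispibonbu
  rule 3 (pre-nasal raising): mispibonbu → mispibunbu
  rule 4: no change — mispibunbu
  rule 5: no change — mispibunbu
  rule 6: no change — mispibunbu
  ⇒ Tatune mispibunbu
If borrowed from Dosimar 'mespibonbo' after the early changes, it would undergo only the recent ones:
  rule 4 (unconditioned shift): no change (mespibonbo)
  rule 5 (final devoicing): no change (mespibonbo)
  rule 6 (vowel merger): no change (mespibonbo)
  ⇒ as a loan: mespibonbo
Tatune 'mispibunbu' matches the inherited outcome exactly, so it is an inherited cognate, not a loan.

inherited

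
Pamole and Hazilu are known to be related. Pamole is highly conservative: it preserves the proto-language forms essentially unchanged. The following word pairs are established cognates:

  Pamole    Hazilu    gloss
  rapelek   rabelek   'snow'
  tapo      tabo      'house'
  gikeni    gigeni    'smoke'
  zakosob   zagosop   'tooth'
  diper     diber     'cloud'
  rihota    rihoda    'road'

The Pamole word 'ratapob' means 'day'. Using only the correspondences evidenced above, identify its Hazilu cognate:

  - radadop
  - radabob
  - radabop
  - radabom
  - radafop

radabop

rihota ~ rihoda — Pamole t corresponds to Hazilu d between vowels (before a back vowel).
tapo ~ tabo — Pamole p corresponds to Hazilu b between vowels (before a back vowel).
zakosob ~ zagosop — Pamole b corresponds to Hazilu p word-finally.
Applying these to Pamole 'ratapob':
  ratapob → radapob   (t→d between vowels (before a back vowel))
  radapob → radabob   (p→b between vowels (before a back vowel))
  radabob → radabop   (b→p word-finally)
So the Hazilu cognate is 'radabop'.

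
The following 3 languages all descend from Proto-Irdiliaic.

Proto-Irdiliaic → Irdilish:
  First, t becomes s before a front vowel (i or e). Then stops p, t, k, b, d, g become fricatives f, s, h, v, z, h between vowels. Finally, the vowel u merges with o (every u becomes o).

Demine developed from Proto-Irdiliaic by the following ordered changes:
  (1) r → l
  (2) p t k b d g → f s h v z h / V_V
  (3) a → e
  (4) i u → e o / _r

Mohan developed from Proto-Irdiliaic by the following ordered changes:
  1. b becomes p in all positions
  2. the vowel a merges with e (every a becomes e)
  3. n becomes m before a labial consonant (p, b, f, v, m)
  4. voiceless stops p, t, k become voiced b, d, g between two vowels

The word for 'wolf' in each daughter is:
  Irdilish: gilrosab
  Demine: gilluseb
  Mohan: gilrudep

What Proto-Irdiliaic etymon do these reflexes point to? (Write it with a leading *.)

*gilrutab

Position 8: Irdilish has b, Demine has b, Mohan has p. Irdilish preserves b here (none of its changes turn any other segment into b), so the proto-segment is *b.
Position 6: Irdilish has s, Demine has s, Mohan has d. Taking the neighbouring segments as reconstructed: Irdilish s could go back to *t or *s; Demine s could go back to *t or *s; Mohan d could go back to *t or *d — the one source consistent with every daughter is *t.
Position 7: Irdilish has a, Demine has e, Mohan has e. Irdilish preserves a here (none of its changes turn any other segment into a), so the proto-segment is *a.
Verify the candidate proto-form against each daughter:
Irdilish: *gilrutab > gilrusab > gilrosab  (by intervocalic lenition, vowel merger)
Demine: start from *gilrutab.
  rule 1 (unconditioned shift): gilrutab → gillutab
  rule 2 (intervocalic lenition): gillutab → gillusab
  rule 3 (vowel merger): gillusab → gilluseb
  rule 4: no change — gilluseb
  ⇒ Demine gilluseb
Mohan: *gilrutab > gilrutap > gilrutep > gilrudep  (by unconditioned shift, vowel merger, intervocalic voicing)
*gilrutab is the unique common source.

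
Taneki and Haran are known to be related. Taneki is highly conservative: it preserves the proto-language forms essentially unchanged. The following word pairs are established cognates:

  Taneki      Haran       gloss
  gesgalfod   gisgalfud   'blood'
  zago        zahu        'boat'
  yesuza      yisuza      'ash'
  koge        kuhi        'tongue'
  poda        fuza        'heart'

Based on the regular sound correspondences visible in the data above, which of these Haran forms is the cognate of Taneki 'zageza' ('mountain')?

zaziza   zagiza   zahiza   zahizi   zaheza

koge ~ kuhi — Taneki g corresponds to Haran h between vowels (before a front vowel).
gesgalfod ~ gisgalfud, yesuza ~ yisuza — Taneki e corresponds to Haran i after a consonant, before a consonant other than r, m, n, p, b, f, v.
Applying these to Taneki 'zageza':
  zageza → zaheza   (g→h between vowels (before a front vowel))
  zaheza → zahiza   (e→i after a consonant, before a consonant other than r, m, n, p, b, f, v)
So the Haran cognate is 'zahiza'.

zahiza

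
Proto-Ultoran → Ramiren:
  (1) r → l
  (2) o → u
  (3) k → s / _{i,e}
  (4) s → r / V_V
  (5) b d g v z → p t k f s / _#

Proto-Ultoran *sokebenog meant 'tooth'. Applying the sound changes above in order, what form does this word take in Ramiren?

Ramiren: *sokebenog
  sokebenog (rule 1 does not apply)
  sokebenog → sukebenug   [vowel merger]
  sukebenug → susebenug   [palatalisation]
  susebenug → surebenug   [rhotacism]
  surebenug → surebenuk   [final devoicing]
  giving Ramiren surebenuk.

surebenuk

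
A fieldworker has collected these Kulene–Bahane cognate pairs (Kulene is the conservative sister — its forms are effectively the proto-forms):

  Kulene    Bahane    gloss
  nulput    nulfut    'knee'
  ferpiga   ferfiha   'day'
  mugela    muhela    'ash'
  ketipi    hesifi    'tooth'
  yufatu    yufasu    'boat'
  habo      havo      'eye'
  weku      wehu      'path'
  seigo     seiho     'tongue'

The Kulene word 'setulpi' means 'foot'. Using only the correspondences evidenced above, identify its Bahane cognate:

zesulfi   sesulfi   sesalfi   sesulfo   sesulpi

sesulfi

yufatu ~ yufasu — Kulene t corresponds to Bahane s between vowels (before a back vowel).
ferpiga ~ ferfiha — Kulene p corresponds to Bahane f after a consonant, before a front vowel.
Applying these to Kulene 'setulpi':
  setulpi → sesulpi   (t→s between vowels (before a back vowel))
  sesulpi → sesulfi   (p→f after a consonant, before a front vowel)
So the Bahane cognate is 'sesulfi'.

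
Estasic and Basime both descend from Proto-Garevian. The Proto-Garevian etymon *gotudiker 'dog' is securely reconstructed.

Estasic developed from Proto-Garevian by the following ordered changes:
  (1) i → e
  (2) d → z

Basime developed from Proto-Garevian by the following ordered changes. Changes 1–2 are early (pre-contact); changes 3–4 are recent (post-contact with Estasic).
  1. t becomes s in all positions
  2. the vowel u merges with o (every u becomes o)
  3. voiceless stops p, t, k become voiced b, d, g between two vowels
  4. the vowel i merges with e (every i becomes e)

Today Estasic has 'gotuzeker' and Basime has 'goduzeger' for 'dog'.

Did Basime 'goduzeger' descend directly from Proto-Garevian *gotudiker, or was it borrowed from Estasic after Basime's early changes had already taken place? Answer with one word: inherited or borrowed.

If inherited, *gotudiker would pass through all of Basime's changes:
Basime: *gotudiker
  gotudiker → gosudiker   [unconditioned shift]
  gosudiker → gosodiker   [vowel merger]
  gosodiker → gosodiger   [intervocalic voicing]
  gosodiger → gosodeger   [vowel merger]
  giving Basime gosodeger.
If borrowed from Estasic 'gotuzeker' after the early changes, it would undergo only the recent ones:
  rule 3 (intervocalic voicing): gotuzeker → goduzeger
  rule 4 (vowel merger): no change (goduzeger)
  ⇒ as a loan: goduzeger
Basime 'goduzeger' matches the loan outcome 'goduzeger', not the inherited 'gosodeger' — it skipped the early Basime changes, so it was borrowed from Estasic.

borrowed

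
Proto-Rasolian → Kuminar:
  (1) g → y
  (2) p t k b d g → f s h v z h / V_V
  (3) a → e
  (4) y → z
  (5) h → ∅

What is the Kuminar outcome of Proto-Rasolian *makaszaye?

Kuminar: *makaszaye
  makaszaye (rule 1 does not apply)
  makaszaye → mahaszaye   [intervocalic lenition]
  mahaszaye → meheszeye   [vowel merger]
  meheszeye → meheszeze   [unconditioned shift]
  meheszeze → meeszeze   [h-loss]
  giving Kuminar meeszeze.

meeszeze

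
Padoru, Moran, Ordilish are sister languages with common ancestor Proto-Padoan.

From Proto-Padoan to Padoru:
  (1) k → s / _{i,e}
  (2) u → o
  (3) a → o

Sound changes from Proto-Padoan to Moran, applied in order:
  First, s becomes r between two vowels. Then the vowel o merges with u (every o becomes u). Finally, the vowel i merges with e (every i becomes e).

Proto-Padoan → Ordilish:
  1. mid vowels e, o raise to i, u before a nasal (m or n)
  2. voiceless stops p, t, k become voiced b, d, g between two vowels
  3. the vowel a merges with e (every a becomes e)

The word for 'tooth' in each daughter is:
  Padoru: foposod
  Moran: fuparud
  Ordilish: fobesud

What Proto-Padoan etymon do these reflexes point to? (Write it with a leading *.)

Position 3: Padoru has p, Moran has p, Ordilish has b. Padoru preserves p here (none of its changes turn any other segment into p), so the proto-segment is *p.
Position 6: Padoru has o, Moran has u, Ordilish has u. Taking the neighbouring segments as reconstructed: Padoru o could go back to *a or *o or *u; Moran u could go back to *o or *u; Ordilish u can only go back to *u — the one source consistent with every daughter is *u.
This points to *fopasud. Verify forward in each daughter:
Padoru: *fopasud > fopasod > foposod  (by vowel merger, vowel merger)
Moran: *fopasud
  fopasud → foparud   [rhotacism]
  foparud → fuparud   [vowel merger]
  fuparud (rule 3 does not apply)
  giving Moran fuparud.
Ordilish: *fopasud
  fopasud (rule 1 does not apply)
  fopasud → fobasud   [intervocalic voicing]
  fobasud → fobesud   [vowel merger]
  giving Ordilish fobesud.
Only *fopasud yields all of Padoru foposod, Moran fuparud, Ordilish fobesud.

*fopasud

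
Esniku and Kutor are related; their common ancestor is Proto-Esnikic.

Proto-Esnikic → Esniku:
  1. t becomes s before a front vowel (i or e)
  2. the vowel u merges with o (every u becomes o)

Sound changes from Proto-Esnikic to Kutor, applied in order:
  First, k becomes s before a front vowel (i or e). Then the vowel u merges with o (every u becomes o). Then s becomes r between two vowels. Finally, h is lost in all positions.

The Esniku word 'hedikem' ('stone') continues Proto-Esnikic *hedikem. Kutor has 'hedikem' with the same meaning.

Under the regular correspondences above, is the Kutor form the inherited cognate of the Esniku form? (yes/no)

no

Derive the expected Kutor reflex of *hedikem:
Kutor: *hedikem > hedisem > hedirem > edirem  (by palatalisation, rhotacism, h-loss)
The regular Kutor reflex would be 'edirem', but the attested form is 'hedikem'. The correspondence is irregular, so they are not cognates (the Kutor form has a different source).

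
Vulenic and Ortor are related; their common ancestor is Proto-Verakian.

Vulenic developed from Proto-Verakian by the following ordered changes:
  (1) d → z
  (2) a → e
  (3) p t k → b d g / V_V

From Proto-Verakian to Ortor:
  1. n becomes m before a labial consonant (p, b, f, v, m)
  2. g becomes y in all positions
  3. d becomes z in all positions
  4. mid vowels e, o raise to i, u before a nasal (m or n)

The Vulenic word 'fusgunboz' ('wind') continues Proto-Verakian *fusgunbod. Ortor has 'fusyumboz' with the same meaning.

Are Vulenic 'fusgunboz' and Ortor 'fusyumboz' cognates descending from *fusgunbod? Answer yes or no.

yes

Derive the expected Ortor reflex of *fusgunbod:
Ortor: start from *fusgunbod.
  rule 1 (nasal place assimilation): fusgunbod → fusgumbod
  rule 2 (unconditioned shift): fusgumbod → fusyumbod
  rule 3 (unconditioned shift): fusyumbod → fusyumboz
  rule 4: no change — fusyumboz
  ⇒ Ortor fusyumboz
Ortor 'fusyumboz' matches the regular reflex exactly, so the pair is cognate.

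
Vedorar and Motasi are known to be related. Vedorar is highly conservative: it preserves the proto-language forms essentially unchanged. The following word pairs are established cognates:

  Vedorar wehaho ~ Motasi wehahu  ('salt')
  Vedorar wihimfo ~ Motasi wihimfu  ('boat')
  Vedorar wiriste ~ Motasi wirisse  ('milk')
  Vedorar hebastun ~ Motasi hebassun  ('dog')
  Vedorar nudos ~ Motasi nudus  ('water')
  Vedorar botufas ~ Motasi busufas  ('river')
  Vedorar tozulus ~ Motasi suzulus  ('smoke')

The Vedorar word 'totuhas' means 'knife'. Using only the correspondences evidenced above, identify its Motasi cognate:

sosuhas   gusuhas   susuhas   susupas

tozulus ~ suzulus — Vedorar t corresponds to Motasi s word-initially before a back vowel.
nudos ~ nudus, botufas ~ busufas — Vedorar o corresponds to Motasi u after a consonant, before a consonant other than r, m, n, p, b, f, v.
botufas ~ busufas — Vedorar t corresponds to Motasi s between vowels (before a back vowel).
Applying these to Vedorar 'totuhas':
  totuhas → sotuhas   (t→s word-initially before a back vowel)
  sotuhas → sutuhas   (o→u after a consonant, before a consonant other than r, m, n, p, b, f, v)
  sutuhas → susuhas   (t→s between vowels (before a back vowel))
So the Motasi cognate is 'susuhas'.

susuhas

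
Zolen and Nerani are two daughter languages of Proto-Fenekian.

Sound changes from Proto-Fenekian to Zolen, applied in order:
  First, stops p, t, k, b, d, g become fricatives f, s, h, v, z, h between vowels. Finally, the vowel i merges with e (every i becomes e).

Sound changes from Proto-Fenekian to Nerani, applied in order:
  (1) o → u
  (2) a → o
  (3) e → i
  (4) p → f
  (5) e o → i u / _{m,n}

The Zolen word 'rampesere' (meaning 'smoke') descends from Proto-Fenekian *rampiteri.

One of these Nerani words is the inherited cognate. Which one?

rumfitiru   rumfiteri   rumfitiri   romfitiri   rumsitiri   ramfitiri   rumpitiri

rumfitiri

Nerani: *rampiteri
  rampiteri (rule 1 does not apply)
  rampiteri → rompiteri   [vowel merger]
  rompiteri → rompitiri   [vowel merger]
  rompitiri → romfitiri   [unconditioned shift]
  romfitiri → rumfitiri   [pre-nasal raising]
  giving Nerani rumfitiri.
Among the options, 'rumfitiri' alone shows every Nerani change applied in order.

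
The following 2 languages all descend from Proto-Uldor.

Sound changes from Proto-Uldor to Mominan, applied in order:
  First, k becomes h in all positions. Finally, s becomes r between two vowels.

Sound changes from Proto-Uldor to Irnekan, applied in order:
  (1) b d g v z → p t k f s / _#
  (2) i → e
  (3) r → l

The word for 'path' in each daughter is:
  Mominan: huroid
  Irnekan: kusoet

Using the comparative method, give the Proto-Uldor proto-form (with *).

*kusoid

Position 6: Mominan has d, Irnekan has t. Mominan preserves d here (none of its changes turn any other segment into d), so the proto-segment is *d.
Position 5: Mominan has i, Irnekan has e. Mominan preserves i here (none of its changes turn any other segment into i), so the proto-segment is *i.
Verify the candidate proto-form against each daughter:
Mominan: *kusoid > husoid > huroid  (by unconditioned shift, rhotacism)
Irnekan: start from *kusoid.
  rule 1 (final devoicing): kusoid → kusoit
  rule 2 (vowel merger): kusoit → kusoet
  rule 3: no change — kusoet
  ⇒ Irnekan kusoet
*kusoid is the unique common source.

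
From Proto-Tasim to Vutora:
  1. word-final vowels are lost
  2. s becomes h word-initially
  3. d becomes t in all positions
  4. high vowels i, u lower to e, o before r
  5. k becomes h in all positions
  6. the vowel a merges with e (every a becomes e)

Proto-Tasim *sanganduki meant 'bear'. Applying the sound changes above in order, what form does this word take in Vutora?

hengentuh

Vutora: start from *sanganduki.
  rule 1 (apocope): sanganduki → sanganduk
  rule 2 (debuccalisation): sanganduk → hanganduk
  rule 3 (unconditioned shift): hanganduk → hangantuk
  rule 4: no change — hangantuk
  rule 5 (unconditioned shift): hangantuk → hangantuh
  rule 6 (vowel merger): hangantuh → hengentuh
  ⇒ Vutora hengentuh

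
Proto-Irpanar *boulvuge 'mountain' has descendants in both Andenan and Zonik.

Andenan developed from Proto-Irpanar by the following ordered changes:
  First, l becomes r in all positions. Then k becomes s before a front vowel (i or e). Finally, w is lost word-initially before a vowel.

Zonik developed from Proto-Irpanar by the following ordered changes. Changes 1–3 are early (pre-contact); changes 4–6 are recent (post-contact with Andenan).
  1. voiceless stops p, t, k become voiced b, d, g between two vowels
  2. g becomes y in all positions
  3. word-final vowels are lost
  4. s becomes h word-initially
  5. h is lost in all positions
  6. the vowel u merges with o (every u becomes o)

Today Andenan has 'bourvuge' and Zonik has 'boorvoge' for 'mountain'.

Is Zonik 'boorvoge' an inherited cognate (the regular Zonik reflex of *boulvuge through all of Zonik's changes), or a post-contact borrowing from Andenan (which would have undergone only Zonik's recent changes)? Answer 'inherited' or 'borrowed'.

If inherited, *boulvuge would pass through all of Zonik's changes:
Zonik: start from *boulvuge.
  rule 1: no change — boulvuge
  rule 2 (unconditioned shift): boulvuge → boulvuye
  rule 3 (apocope): boulvuye → boulvuy
  rule 4: no change — boulvuy
  rule 5: no change — boulvuy
  rule 6 (vowel merger): boulvuy → boolvoy
  ⇒ Zonik boolvoy
If borrowed from Andenan 'bourvuge' after the early changes, it would undergo only the recent ones:
  rule 4 (debuccalisation): no change (bourvuge)
  rule 5 (h-loss): no change (bourvuge)
  rule 6 (vowel merger): bourvuge → boorvoge
  ⇒ as a loan: boorvoge
Zonik 'boorvoge' matches the loan outcome 'boorvoge', not the inherited 'boolvoy' — it skipped the early Zonik changes, so it was borrowed from Andenan.

borrowed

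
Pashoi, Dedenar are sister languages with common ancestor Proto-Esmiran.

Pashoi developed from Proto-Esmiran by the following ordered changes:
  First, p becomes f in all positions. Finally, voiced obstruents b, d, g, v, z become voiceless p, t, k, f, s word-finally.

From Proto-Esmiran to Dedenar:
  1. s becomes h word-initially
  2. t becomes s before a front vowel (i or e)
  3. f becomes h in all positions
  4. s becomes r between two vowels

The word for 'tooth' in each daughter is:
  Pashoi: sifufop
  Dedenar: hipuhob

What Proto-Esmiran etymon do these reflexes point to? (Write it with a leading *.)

Position 5: Pashoi has f, Dedenar has h. Taking the neighbouring segments as reconstructed: Pashoi f could go back to *p or *f; Dedenar h could go back to *f or *h — the one source consistent with every daughter is *f.
Position 3: Pashoi has f, Dedenar has p. Dedenar preserves p here (none of its changes turn any other segment into p), so the proto-segment is *p.
Verify the candidate proto-form against each daughter:
Pashoi: *sipufob
  sipufob → sifufob   [unconditioned shift]
  sifufob → sifufop   [final devoicing]
  giving Pashoi sifufop.
Dedenar: *sipufob > hipufob > hipuhob  (by debuccalisation, unconditioned shift)
Only *sipufob yields all of Pashoi sifufop, Dedenar hipuhob.

*sipufob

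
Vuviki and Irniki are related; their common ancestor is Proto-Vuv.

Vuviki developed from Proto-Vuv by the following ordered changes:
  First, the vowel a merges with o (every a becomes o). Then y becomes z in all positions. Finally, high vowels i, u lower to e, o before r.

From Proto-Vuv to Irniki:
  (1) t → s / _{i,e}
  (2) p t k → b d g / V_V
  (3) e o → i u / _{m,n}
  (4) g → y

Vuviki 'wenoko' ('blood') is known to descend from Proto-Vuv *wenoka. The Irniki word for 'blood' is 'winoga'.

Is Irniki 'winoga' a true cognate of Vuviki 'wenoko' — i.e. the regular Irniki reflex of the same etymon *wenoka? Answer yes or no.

no

Derive the expected Irniki reflex of *wenoka:
Irniki: *wenoka
  wenoka (rule 1 does not apply)
  wenoka → wenoga   [intervocalic voicing]
  wenoga → winoga   [pre-nasal raising]
  winoga → winoya   [unconditioned shift]
  giving Irniki winoya.
The regular Irniki reflex would be 'winoya', but the attested form is 'winoga'. The correspondence is irregular, so they are not cognates (the Irniki form has a different source).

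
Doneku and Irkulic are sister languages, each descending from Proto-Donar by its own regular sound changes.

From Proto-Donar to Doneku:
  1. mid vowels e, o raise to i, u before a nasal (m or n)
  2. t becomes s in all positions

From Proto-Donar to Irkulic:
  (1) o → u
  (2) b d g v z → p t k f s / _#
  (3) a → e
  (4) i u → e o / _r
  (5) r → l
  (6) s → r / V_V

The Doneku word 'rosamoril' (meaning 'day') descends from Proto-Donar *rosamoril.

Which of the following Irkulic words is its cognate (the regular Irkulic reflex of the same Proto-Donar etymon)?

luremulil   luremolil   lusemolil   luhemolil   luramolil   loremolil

luremolil

Irkulic: start from *rosamoril.
  rule 1 (vowel merger): rosamoril → rusamuril
  rule 2: no change — rusamuril
  rule 3 (vowel merger): rusamuril → rusemuril
  rule 4 (pre-rhotic lowering): rusemuril → rusemoril
  rule 5 (unconditioned shift): rusemoril → lusemolil
  rule 6 (rhotacism): lusemolil → luremolil
  ⇒ Irkulic luremolil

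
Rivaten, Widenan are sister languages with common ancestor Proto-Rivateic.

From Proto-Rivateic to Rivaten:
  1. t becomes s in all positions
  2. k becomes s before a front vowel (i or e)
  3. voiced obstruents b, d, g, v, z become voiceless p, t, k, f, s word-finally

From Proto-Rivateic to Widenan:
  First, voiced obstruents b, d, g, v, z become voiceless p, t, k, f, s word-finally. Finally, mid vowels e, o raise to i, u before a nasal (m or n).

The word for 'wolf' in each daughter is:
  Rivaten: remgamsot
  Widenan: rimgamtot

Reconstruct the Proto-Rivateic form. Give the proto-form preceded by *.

*remgamtod

Position 9: Rivaten has t, Widenan has t. In Rivaten, t can only continue *d, so the proto-segment is *d.
Position 2: Rivaten has e, Widenan has i. Rivaten preserves e here (none of its changes turn any other segment into e), so the proto-segment is *e.
Verify the candidate proto-form against each daughter:
Rivaten: *remgamtod
  remgamtod → remgamsod   [unconditioned shift]
  remgamsod (rule 2 does not apply)
  remgamsod → remgamsot   [final devoicing]
  giving Rivaten remgamsot.
Widenan: start from *remgamtod.
  rule 1 (final devoicing): remgamtod → remgamtot
  rule 2 (pre-nasal raising): remgamtot → rimgamtot
  ⇒ Widenan rimgamtot
Only *remgamtod yields all of Rivaten remgamsot, Widenan rimgamtot.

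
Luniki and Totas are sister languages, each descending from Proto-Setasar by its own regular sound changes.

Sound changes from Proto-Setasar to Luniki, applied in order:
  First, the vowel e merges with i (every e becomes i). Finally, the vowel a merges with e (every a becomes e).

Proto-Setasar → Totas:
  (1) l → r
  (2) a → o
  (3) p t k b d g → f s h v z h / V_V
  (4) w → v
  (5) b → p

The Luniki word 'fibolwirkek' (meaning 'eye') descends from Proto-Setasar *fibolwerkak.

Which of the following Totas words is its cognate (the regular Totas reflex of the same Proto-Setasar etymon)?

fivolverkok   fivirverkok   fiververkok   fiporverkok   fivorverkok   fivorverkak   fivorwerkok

fivorverkok

Totas: start from *fibolwerkak.
  rule 1 (unconditioned shift): fibolwerkak → fiborwerkak
  rule 2 (vowel merger): fiborwerkak → fiborwerkok
  rule 3 (intervocalic lenition): fiborwerkok → fivorwerkok
  rule 4 (unconditioned shift): fivorwerkok → fivorverkok
  rule 5: no change — fivorverkok
  ⇒ Totas fivorverkok
Among the options, 'fivorverkok' alone shows every Totas change applied in order.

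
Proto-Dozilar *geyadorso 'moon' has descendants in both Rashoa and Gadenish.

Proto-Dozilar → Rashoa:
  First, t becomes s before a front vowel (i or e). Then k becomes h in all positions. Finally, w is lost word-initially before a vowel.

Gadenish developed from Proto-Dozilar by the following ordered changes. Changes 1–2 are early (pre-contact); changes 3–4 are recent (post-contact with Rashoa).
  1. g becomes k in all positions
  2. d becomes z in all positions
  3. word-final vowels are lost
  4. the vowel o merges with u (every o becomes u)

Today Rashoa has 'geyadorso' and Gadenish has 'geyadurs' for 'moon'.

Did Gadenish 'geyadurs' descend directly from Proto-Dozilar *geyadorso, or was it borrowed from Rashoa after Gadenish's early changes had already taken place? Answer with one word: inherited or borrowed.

borrowed

If inherited, *geyadorso would pass through all of Gadenish's changes:
Gadenish: *geyadorso > keyadorso > keyazorso > keyazors > keyazurs  (by unconditioned shift, unconditioned shift, apocope, vowel merger)
If borrowed from Rashoa 'geyadorso' after the early changes, it would undergo only the recent ones:
  rule 3 (apocope): geyadorso → geyadors
  rule 4 (vowel merger): geyadors → geyadurs
  ⇒ as a loan: geyadurs
Gadenish 'geyadurs' matches the loan outcome 'geyadurs', not the inherited 'keyazurs' — it skipped the early Gadenish changes, so it was borrowed from Rashoa.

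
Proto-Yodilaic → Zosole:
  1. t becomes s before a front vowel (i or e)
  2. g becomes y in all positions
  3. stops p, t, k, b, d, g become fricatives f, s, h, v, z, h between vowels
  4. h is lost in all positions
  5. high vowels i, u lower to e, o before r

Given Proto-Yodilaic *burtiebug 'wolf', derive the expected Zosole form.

borsievuy

Zosole: *burtiebug > bursiebug > bursiebuy > bursievuy > borsievuy  (by palatalisation, unconditioned shift, intervocalic lenition, pre-rhotic lowering)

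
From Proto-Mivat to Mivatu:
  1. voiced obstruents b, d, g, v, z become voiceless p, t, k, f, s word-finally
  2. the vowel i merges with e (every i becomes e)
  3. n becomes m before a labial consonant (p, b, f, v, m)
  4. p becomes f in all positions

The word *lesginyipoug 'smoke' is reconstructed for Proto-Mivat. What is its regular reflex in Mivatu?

Mivatu: *lesginyipoug
  lesginyipoug → lesginyipouk   [final devoicing]
  lesginyipouk → lesgenyepouk   [vowel merger]
  lesgenyepouk (rule 3 does not apply)
  lesgenyepouk → lesgenyefouk   [unconditioned shift]
  giving Mivatu lesgenyefouk.

lesgenyefouk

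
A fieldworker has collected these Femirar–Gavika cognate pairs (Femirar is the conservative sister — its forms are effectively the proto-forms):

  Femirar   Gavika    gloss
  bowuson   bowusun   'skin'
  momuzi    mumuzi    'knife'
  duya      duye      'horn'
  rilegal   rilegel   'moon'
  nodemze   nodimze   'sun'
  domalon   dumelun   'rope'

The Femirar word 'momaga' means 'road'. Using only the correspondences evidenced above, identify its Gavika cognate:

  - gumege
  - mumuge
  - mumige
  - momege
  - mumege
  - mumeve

momuzi ~ mumuzi, domalon ~ dumelun — Femirar o corresponds to Gavika u after a consonant, before a nasal.
rilegal ~ rilegel, domalon ~ dumelun — Femirar a corresponds to Gavika e after a consonant, before a consonant other than r, m, n, p, b, f, v.
duya ~ duye — Femirar a corresponds to Gavika e word-finally.
Applying these to Femirar 'momaga':
  momaga → mumaga   (o→u after a consonant, before a nasal)
  mumaga → mumega   (a→e after a consonant, before a consonant other than r, m, n, p, b, f, v)
  mumega → mumege   (a→e word-finally)
So the Gavika cognate is 'mumege'.

mumege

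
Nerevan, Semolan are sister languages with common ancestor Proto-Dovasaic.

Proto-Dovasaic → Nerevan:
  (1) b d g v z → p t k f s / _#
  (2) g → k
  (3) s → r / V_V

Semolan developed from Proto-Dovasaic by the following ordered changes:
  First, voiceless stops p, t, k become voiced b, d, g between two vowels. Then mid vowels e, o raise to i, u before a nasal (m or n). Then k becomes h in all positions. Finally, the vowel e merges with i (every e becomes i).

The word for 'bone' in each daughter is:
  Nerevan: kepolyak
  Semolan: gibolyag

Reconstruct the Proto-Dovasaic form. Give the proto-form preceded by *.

Position 1: Nerevan has k, Semolan has g. Taking the neighbouring segments as reconstructed: Nerevan k could go back to *k or *g; Semolan g can only go back to *g — the one source consistent with every daughter is *g.
Position 2: Nerevan has e, Semolan has i. Nerevan preserves e here (none of its changes turn any other segment into e), so the proto-segment is *e.
Position 3: Nerevan has p, Semolan has b. Taking the neighbouring segments as reconstructed: Nerevan p can only go back to *p; Semolan b could go back to *p or *b — the one source consistent with every daughter is *p.
Verify the candidate proto-form against each daughter:
Nerevan: start from *gepolyag.
  rule 1 (final devoicing): gepolyag → gepolyak
  rule 2 (unconditioned shift): gepolyak → kepolyak
  rule 3: no change — kepolyak
  ⇒ Nerevan kepolyak
Semolan: *gepolyag
  gepolyag → gebolyag   [intervocalic voicing]
  gebolyag (rule 2 does not apply)
  gebolyag (rule 3 does not apply)
  gebolyag → gibolyag   [vowel merger]
  giving Semolan gibolyag.
Only *gepolyag yields all of Nerevan kepolyak, Semolan gibolyag.

*gepolyag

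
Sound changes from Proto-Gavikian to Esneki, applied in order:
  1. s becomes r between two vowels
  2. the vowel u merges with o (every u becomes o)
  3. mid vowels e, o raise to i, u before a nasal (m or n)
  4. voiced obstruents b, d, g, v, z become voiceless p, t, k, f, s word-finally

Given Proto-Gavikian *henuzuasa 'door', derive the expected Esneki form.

hinozoara

Esneki: *henuzuasa > henuzuara > henozoara > hinozoara  (by rhotacism, vowel merger, pre-nasal raising)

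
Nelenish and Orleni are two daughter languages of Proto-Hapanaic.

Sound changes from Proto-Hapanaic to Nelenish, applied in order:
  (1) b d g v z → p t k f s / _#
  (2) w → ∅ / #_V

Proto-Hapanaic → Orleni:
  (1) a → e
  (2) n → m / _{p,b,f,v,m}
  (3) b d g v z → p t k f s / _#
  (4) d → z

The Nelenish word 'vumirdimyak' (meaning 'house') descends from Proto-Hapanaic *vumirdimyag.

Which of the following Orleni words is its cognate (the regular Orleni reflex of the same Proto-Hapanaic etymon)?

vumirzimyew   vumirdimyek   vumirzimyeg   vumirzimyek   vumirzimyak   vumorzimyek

vumirzimyek

Orleni: *vumirdimyag
  vumirdimyag → vumirdimyeg   [vowel merger]
  vumirdimyeg (rule 2 does not apply)
  vumirdimyeg → vumirdimyek   [final devoicing]
  vumirdimyek → vumirzimyek   [unconditioned shift]
  giving Orleni vumirzimyek.
Only 'vumirzimyek' matches the regular Orleni development of *vumirdimyag.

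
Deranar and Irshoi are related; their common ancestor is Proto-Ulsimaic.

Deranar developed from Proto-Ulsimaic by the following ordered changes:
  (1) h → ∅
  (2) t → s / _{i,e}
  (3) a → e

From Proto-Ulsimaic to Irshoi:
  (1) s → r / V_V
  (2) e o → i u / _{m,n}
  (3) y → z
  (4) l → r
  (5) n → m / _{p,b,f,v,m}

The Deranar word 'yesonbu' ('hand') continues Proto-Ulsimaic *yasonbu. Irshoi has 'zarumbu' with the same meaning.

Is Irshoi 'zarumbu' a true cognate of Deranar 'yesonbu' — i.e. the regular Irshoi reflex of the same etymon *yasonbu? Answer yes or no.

yes

Derive the expected Irshoi reflex of *yasonbu:
Irshoi: start from *yasonbu.
  rule 1 (rhotacism): yasonbu → yaronbu
  rule 2 (pre-nasal raising): yaronbu → yarunbu
  rule 3 (unconditioned shift): yarunbu → zarunbu
  rule 4: no change — zarunbu
  rule 5 (nasal place assimilation): zarunbu → zarumbu
  ⇒ Irshoi zarumbu
Irshoi 'zarumbu' matches the regular reflex exactly, so the pair is cognate.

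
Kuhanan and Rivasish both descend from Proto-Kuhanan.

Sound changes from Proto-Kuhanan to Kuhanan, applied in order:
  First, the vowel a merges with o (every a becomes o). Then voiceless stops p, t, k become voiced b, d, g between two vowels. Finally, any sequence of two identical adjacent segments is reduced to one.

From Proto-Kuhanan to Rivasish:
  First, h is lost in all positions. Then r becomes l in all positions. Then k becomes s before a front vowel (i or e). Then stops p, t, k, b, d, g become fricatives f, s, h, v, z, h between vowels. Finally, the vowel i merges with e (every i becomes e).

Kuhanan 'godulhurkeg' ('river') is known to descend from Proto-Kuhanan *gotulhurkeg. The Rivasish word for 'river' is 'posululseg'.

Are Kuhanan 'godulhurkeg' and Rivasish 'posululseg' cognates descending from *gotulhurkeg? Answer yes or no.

Derive the expected Rivasish reflex of *gotulhurkeg:
Rivasish: start from *gotulhurkeg.
  rule 1 (h-loss): gotulhurkeg → gotulurkeg
  rule 2 (unconditioned shift): gotulurkeg → gotululkeg
  rule 3 (palatalisation): gotululkeg → gotululseg
  rule 4 (intervocalic lenition): gotululseg → gosululseg
  rule 5: no change — gosululseg
  ⇒ Rivasish gosululseg
The regular Rivasish reflex would be 'gosululseg', but the attested form is 'posululseg'. The correspondence is irregular, so they are not cognates (the Rivasish form has a different source).

no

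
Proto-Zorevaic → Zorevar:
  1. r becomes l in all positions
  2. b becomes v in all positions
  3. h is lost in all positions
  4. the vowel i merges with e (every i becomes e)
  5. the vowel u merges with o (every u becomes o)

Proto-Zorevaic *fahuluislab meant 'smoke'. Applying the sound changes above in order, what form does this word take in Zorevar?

Zorevar: *fahuluislab > fahuluislav > fauluislav > faulueslav > faoloeslav  (by unconditioned shift, h-loss, vowel merger, vowel merger)

faoloeslav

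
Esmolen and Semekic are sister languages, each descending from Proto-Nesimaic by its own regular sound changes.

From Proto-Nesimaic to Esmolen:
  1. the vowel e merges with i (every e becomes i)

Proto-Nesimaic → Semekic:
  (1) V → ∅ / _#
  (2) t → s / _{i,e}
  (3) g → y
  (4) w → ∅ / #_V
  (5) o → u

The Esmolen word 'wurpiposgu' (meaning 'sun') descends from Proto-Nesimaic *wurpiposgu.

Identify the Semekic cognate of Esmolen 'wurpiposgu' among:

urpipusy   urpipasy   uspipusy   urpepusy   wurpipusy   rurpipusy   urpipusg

urpipusy

Semekic: *wurpiposgu > wurpiposg > wurpiposy > urpiposy > urpipusy  (by apocope, unconditioned shift, glide loss, vowel merger)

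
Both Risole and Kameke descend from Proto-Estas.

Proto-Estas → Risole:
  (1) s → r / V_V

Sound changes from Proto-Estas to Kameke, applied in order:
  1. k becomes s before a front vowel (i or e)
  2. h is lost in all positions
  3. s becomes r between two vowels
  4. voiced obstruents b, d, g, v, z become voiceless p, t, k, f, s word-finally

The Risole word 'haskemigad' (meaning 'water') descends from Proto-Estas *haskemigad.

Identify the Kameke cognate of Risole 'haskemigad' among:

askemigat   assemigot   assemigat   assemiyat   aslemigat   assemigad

Kameke: *haskemigad
  haskemigad → hassemigad   [palatalisation]
  hassemigad → assemigad   [h-loss]
  assemigad (rule 3 does not apply)
  assemigad → assemigat   [final devoicing]
  giving Kameke assemigat.
Among the options, 'assemigat' alone shows every Kameke change applied in order.

assemigat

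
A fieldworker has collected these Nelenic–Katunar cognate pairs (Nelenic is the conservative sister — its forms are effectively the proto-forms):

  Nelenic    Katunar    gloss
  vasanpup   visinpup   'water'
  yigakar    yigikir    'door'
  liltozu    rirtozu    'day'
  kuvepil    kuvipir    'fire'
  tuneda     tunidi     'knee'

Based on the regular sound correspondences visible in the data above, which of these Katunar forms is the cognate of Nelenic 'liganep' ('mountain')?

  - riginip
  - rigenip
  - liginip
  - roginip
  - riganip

liltozu ~ rirtozu — Nelenic l corresponds to Katunar r word-initially before a front vowel.
vasanpup ~ visinpup — Nelenic a corresponds to Katunar i after a consonant, before a nasal.
kuvepil ~ kuvipir — Nelenic e corresponds to Katunar i after a consonant, before a labial obstruent.
Applying these to Nelenic 'liganep':
  liganep → riganep   (l→r word-initially before a front vowel)
  riganep → riginep   (a→i after a consonant, before a nasal)
  riginep → riginip   (e→i after a consonant, before a labial obstruent)
So the Katunar cognate is 'riginip'.

riginip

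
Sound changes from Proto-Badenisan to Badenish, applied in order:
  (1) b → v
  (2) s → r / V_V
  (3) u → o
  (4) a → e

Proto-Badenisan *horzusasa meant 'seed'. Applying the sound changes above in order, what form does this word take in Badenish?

Badenish: *horzusasa
  horzusasa (rule 1 does not apply)
  horzusasa → horzurara   [rhotacism]
  horzurara → horzorara   [vowel merger]
  horzorara → horzorere   [vowel merger]
  giving Badenish horzorere.

horzorere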